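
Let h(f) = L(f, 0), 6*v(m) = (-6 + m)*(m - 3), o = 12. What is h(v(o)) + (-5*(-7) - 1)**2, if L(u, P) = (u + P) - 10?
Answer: 1155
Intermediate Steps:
L(u, P) = -10 + P + u (L(u, P) = (P + u) - 10 = -10 + P + u)
v(m) = (-6 + m)*(-3 + m)/6 (v(m) = ((-6 + m)*(m - 3))/6 = ((-6 + m)*(-3 + m))/6 = (-6 + m)*(-3 + m)/6)
h(f) = -10 + f (h(f) = -10 + 0 + f = -10 + f)
h(v(o)) + (-5*(-7) - 1)**2 = (-10 + (3 - 3/2*12 + (1/6)*12**2)) + (-5*(-7) - 1)**2 = (-10 + (3 - 18 + (1/6)*144)) + (35 - 1)**2 = (-10 + (3 - 18 + 24)) + 34**2 = (-10 + 9) + 1156 = -1 + 1156 = 1155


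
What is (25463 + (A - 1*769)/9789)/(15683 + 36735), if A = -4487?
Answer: 83084017/171039934 ≈ 0.48576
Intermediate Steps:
(25463 + (A - 1*769)/9789)/(15683 + 36735) = (25463 + (-4487 - 1*769)/9789)/(15683 + 36735) = (25463 + (-4487 - 769)*(1/9789))/52418 = (25463 - 5256*1/9789)*(1/52418) = (25463 - 1752/3263)*(1/52418) = (83084017/3263)*(1/52418) = 83084017/171039934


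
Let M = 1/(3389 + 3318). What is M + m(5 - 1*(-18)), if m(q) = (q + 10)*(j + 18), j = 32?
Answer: 11066551/6707 ≈ 1650.0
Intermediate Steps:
m(q) = 500 + 50*q (m(q) = (q + 10)*(32 + 18) = (10 + q)*50 = 500 + 50*q)
M = 1/6707 ≈ 0.00014910
M + m(5 - 1*(-18)) = 1/6707 + (500 + 50*(5 - 1*(-18))) = 1/6707 + (500 + 50*(5 + 18)) = 1/6707 + (500 + 50*23) = 1/6707 + (500 + 1150) = 1/6707 + 1650 = 11066551/6707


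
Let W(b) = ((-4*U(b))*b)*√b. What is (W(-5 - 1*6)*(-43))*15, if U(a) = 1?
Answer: -28380*I*√11 ≈ -94126.0*I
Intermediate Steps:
W(b) = -4*b^(3/2) (W(b) = ((-4*1)*b)*√b = (-4*b)*√b = -4*b^(3/2))
(W(-5 - 1*6)*(-43))*15 = (-4*(-5 - 1*6)^(3/2)*(-43))*15 = (-4*(-5 - 6)^(3/2)*(-43))*15 = (-(-44)*I*√11*(-43))*15 = ((44*I*√11)*(-43))*15 = -1892*I*√11*15 = -28380*I*√11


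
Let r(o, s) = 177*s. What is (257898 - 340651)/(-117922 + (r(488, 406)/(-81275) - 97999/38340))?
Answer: 51573051575100/73493103708961 ≈ 0.70174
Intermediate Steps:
(257898 - 340651)/(-117922 + (r(488, 406)/(-81275) - 97999/38340)) = (257898 - 340651)/(-117922 + ((177*406)/(-81275) - 97999/38340)) = -82753/(-117922 + (71862*(-1/81275) - 97999*1/38340)) = -82753/(-117922 + (-71862/81275 - 97999/38340)) = -82753/(-117922 - 2144011561/623216700) = -82753/(-73493103708961/623216700) = -82753*(-623216700/73493103708961) = 51573051575100/73493103708961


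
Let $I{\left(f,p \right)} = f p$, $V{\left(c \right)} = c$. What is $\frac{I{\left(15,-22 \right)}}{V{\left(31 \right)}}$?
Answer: $- \frac{330}{31} \approx -10.645$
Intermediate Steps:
$\frac{I{\left(15,-22 \right)}}{V{\left(31 \right)}} = \frac{15 \left(-22\right)}{31} = \left(-330\right) \frac{1}{31} = - \frac{330}{31}$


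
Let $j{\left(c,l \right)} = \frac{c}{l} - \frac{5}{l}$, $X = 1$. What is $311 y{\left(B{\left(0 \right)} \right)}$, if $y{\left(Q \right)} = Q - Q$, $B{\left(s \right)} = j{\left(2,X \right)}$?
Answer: $0$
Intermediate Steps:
$j{\left(c,l \right)} = - \frac{5}{l} + \frac{c}{l}$
$B{\left(s \right)} = -3$ ($B{\left(s \right)} = \frac{-5 + 2}{1} = 1 \left(-3\right) = -3$)
$y{\left(Q \right)} = 0$
$311 y{\left(B{\left(0 \right)} \right)} = 311 \cdot 0 = 0$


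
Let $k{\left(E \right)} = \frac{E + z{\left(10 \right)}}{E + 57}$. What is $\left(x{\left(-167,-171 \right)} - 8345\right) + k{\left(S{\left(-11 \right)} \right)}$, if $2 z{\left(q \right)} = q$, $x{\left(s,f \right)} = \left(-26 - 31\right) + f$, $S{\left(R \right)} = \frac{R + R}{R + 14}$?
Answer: $- \frac{1277384}{149} \approx -8573.0$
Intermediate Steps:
$S{\left(R \right)} = \frac{2 R}{14 + R}$
$x{\left(s,f \right)} = -57 + f$
$z{\left(q \right)} = \frac{q}{2}$
$k{\left(E \right)} = \frac{5 + E}{57 + E}$ ($k{\left(E \right)} = \frac{E + \frac{1}{2} \cdot 10}{E + 57} = \frac{E + 5}{57 + E} = \frac{5 + E}{57 + E}$)
$\left(x{\left(-167,-171 \right)} - 8345\right) + k{\left(S{\left(-11 \right)} \right)} = \left(\left(-57 - 171\right) - 8345\right) + \frac{5 + 2 \left(-11\right) \frac{1}{14 - 11}}{57 + 2 \left(-11\right) \frac{1}{14 - 11}} = \left(-228 - 8345\right) + \frac{5 + 2 \left(-11\right) \frac{1}{3}}{57 + 2 \left(-11\right) \frac{1}{3}} = -8573 + \frac{5 + 2 \left(-11\right) \frac{1}{3}}{57 + 2 \left(-11\right) \frac{1}{3}} = -8573 + \frac{5 - \frac{22}{3}}{57 - \frac{22}{3}} = -8573 + \frac{1}{\frac{149}{3}} \left(- \frac{7}{3}\right) = -8573 + \frac{3}{149} \left(- \frac{7}{3}\right) = -8573 - \frac{7}{149} = - \frac{1277384}{149}$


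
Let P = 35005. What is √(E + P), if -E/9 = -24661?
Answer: √256954 ≈ 506.91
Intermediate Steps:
E = 221949 (E = -9*(-24661) = 221949)
√(E + P) = √(221949 + 35005) = √256954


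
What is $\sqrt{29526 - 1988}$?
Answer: $7 \sqrt{562} \approx 165.95$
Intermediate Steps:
$\sqrt{29526 - 1988} = \sqrt{27538} = 7 \sqrt{562}$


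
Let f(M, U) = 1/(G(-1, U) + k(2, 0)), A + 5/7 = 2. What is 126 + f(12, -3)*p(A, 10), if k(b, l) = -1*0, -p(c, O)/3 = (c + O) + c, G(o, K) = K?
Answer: 970/7 ≈ 138.57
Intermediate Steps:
A = 9/7 (A = -5/7 + 2 = 9/7 ≈ 1.2857)
p(c, O) = -6*c - 3*O (p(c, O) = -3*((c + O) + c) = -3*((O + c) + c) = -3*(O + 2*c) = -6*c - 3*O)
k(b, l) = 0
f(M, U) = 1/U (f(M, U) = 1/(U + 0) = 1/U)
126 + f(12, -3)*p(A, 10) = 126 + (-6*9/7 - 3*10)/(-3) = 126 - (-54/7 - 30)/3 = 126 - 1/3*(-264/7) = 126 + 88/7 = 970/7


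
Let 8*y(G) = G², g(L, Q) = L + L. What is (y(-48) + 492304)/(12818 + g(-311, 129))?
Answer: 123148/3049 ≈ 40.390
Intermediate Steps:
g(L, Q) = 2*L
y(G) = G²/8
(y(-48) + 492304)/(12818 + g(-311, 129)) = ((⅛)*(-48)² + 492304)/(12818 + 2*(-311)) = ((⅛)*2304 + 492304)/(12818 - 622) = (288 + 492304)/12196 = 492592*(1/12196) = 123148/3049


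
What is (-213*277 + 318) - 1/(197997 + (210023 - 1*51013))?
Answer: -20950241782/357007 ≈ -58683.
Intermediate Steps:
(-213*277 + 318) - 1/(197997 + (210023 - 1*51013)) = (-59001 + 318) - 1/(197997 + (210023 - 51013)) = -58683 - 1/(197997 + 159010) = -58683 - 1/357007 = -20950241782/357007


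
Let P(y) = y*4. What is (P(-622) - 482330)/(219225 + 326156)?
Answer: -484818/545381 ≈ -0.88895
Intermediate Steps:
P(y) = 4*y
(P(-622) - 482330)/(219225 + 326156) = (4*(-622) - 482330)/(219225 + 326156) = (-2488 - 482330)/545381 = -484818*1/545381 = -484818/545381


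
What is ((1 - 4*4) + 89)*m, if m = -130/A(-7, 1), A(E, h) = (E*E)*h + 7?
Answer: -2405/14 ≈ -171.79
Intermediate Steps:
A(E, h) = 7 + h*E² (A(E, h) = E²*h + 7 = h*E² + 7 = 7 + h*E²)
m = -65/28 (m = -130/(7 + 1*(-7)²) = -130/(7 + 1*49) = -130/(7 + 49) = -130/56 = -130*1/56 = -65/28 ≈ -2.3214)
((1 - 4*4) + 89)*m = ((1 - 4*4) + 89)*(-65/28) = ((1 - 16) + 89)*(-65/28) = (-15 + 89)*(-65/28) = 74*(-65/28) = -2405/14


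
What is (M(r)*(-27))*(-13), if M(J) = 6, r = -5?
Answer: 2106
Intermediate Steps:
(M(r)*(-27))*(-13) = (6*(-27))*(-13) = -162*(-13) = 2106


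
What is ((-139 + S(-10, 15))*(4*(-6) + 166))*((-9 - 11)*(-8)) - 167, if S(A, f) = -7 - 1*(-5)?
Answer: -3203687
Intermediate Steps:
S(A, f) = -2 (S(A, f) = -7 + 5 = -2)
((-139 + S(-10, 15))*(4*(-6) + 166))*((-9 - 11)*(-8)) - 167 = ((-139 - 2)*(4*(-6) + 166))*((-9 - 11)*(-8)) - 167 = (-141*(-24 + 166))*(-20*(-8)) - 167 = -141*142*160 - 167 = -20022*160 - 167 = -3203520 - 167 = -3203687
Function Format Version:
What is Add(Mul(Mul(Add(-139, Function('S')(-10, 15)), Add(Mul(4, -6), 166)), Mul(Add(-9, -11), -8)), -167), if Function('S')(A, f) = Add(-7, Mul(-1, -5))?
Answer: -3203687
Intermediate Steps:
Function('S')(A, f) = -2 (Function('S')(A, f) = Add(-7, 5) = -2)
Add(Mul(Mul(Add(-139, Function('S')(-10, 15)), Add(Mul(4, -6), 166)), Mul(Add(-9, -11), -8)), -167) = Add(Mul(Mul(Add(-139, -2), Add(Mul(4, -6), 166)), Mul(Add(-9, -11), -8)), -167) = Add(Mul(Mul(-141, Add(-24, 166)), Mul(-20, -8)), -167) = Add(Mul(Mul(-141, 142), 160), -167) = Add(Mul(-20022, 160), -167) = Add(-3203520, -167) = -3203687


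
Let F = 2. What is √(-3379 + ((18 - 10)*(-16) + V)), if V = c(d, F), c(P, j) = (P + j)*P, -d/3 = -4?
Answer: 3*I*√371 ≈ 57.784*I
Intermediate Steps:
d = 12 (d = -3*(-4) = 12)
c(P, j) = P*(P + j)
V = 168 (V = 12*(12 + 2) = 12*14 = 168)
√(-3379 + ((18 - 10)*(-16) + V)) = √(-3379 + ((18 - 10)*(-16) + 168)) = √(-3379 + (8*(-16) + 168)) = √(-3379 + (-128 + 168)) = √(-3379 + 40) = √(-3339) = 3*I*√371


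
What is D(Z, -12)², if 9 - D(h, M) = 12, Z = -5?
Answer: 9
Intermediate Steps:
D(h, M) = -3 (D(h, M) = 9 - 1*12 = 9 - 12 = -3)
D(Z, -12)² = (-3)² = 9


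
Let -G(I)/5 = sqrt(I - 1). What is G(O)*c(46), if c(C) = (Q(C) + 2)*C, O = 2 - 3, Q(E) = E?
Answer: -11040*I*sqrt(2) ≈ -15613.0*I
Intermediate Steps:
O = -1
c(C) = C*(2 + C) (c(C) = (C + 2)*C = (2 + C)*C = C*(2 + C))
G(I) = -5*sqrt(-1 + I) (G(I) = -5*sqrt(I - 1) = -5*sqrt(-1 + I))
G(O)*c(46) = (-5*sqrt(-1 - 1))*(46*(2 + 46)) = (-5*I*sqrt(2))*(46*48) = -5*I*sqrt(2)*2208 = -11040*I*sqrt(2)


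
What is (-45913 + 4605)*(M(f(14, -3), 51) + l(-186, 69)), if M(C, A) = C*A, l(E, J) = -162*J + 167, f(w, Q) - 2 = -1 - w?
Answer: 482229592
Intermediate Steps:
f(w, Q) = 1 - w (f(w, Q) = 2 + (-1 - w) = 1 - w)
l(E, J) = 167 - 162*J
M(C, A) = A*C
(-45913 + 4605)*(M(f(14, -3), 51) + l(-186, 69)) = (-45913 + 4605)*(51*(1 - 1*14) + (167 - 162*69)) = -41308*(51*(1 - 14) + (167 - 11178)) = -41308*(51*(-13) - 11011) = -41308*(-663 - 11011) = -41308*(-11674) = 482229592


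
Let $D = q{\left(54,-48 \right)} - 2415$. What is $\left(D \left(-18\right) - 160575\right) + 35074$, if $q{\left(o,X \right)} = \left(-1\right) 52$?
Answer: $-81095$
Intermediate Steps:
$q{\left(o,X \right)} = -52$
$D = -2467$ ($D = -52 - 2415 = -2467$)
$\left(D \left(-18\right) - 160575\right) + 35074 = \left(\left(-2467\right) \left(-18\right) - 160575\right) + 35074 = \left(44406 - 160575\right) + 35074 = -116169 + 35074 = -81095$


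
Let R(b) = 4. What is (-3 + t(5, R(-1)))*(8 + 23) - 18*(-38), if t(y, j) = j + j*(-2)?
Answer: 467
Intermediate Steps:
t(y, j) = -j (t(y, j) = j - 2*j = -j)
(-3 + t(5, R(-1)))*(8 + 23) - 18*(-38) = (-3 - 1*4)*(8 + 23) - 18*(-38) = (-3 - 4)*31 + 684 = -7*31 + 684 = -217 + 684 = 467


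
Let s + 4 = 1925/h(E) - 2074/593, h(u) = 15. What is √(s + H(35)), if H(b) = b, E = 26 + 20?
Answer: 4*√30824733/1779 ≈ 12.483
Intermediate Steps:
E = 46
s = 214967/1779 (s = -4 + (1925/15 - 2074/593) = -4 + (1925*(1/15) - 2074*1/593) = -4 + (385/3 - 2074/593) = -4 + 222083/1779 = 214967/1779 ≈ 120.84)
√(s + H(35)) = √(214967/1779 + 35) = √(277232/1779) = 4*√30824733/1779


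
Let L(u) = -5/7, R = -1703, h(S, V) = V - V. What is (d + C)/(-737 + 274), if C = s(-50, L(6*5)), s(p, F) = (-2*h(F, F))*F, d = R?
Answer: 1703/463 ≈ 3.6782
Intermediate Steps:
h(S, V) = 0
d = -1703
L(u) = -5/7 (L(u) = -5*1/7 = -5/7)
s(p, F) = 0 (s(p, F) = (-2*0)*F = 0*F = 0)
C = 0
(d + C)/(-737 + 274) = (-1703 + 0)/(-737 + 274) = -1703/(-463) = -1703*(-1/463) = 1703/463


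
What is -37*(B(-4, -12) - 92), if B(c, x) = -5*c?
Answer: 2664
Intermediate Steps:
-37*(B(-4, -12) - 92) = -37*(-5*(-4) - 92) = -37*(20 - 92) = -37*(-72) = 2664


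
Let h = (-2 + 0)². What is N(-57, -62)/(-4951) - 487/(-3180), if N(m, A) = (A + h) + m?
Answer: 2776837/15744180 ≈ 0.17637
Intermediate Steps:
h = 4 (h = (-2)² = 4)
N(m, A) = 4 + A + m (N(m, A) = (A + 4) + m = (4 + A) + m = 4 + A + m)
N(-57, -62)/(-4951) - 487/(-3180) = (4 - 62 - 57)/(-4951) - 487/(-3180) = -115*(-1/4951) - 487*(-1/3180) = 115/4951 + 487/3180 = 2776837/15744180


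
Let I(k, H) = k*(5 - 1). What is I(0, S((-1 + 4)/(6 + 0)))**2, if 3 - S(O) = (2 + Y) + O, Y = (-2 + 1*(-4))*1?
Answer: 0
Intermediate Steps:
Y = -6 (Y = (-2 - 4)*1 = -6*1 = -6)
S(O) = 7 - O (S(O) = 3 - ((2 - 6) + O) = 3 - (-4 + O) = 3 + (4 - O) = 7 - O)
I(k, H) = 4*k (I(k, H) = k*4 = 4*k)
I(0, S((-1 + 4)/(6 + 0)))**2 = (4*0)**2 = 0**2 = 0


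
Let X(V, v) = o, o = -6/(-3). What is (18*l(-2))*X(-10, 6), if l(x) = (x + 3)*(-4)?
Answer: -144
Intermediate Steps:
o = 2 (o = -6*(-1/3) = 2)
X(V, v) = 2
l(x) = -12 - 4*x (l(x) = (3 + x)*(-4) = -12 - 4*x)
(18*l(-2))*X(-10, 6) = (18*(-12 - 4*(-2)))*2 = (18*(-12 + 8))*2 = (18*(-4))*2 = -72*2 = -144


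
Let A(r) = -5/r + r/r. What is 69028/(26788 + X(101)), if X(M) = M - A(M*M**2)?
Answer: 71119617428/27702733293 ≈ 2.5672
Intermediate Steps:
A(r) = 1 - 5/r (A(r) = -5/r + 1 = 1 - 5/r)
X(M) = M - (-5 + M**3)/M**3 (X(M) = M - (-5 + M*M**2)/(M*M**2) = M - (-5 + M**3)/(M**3) = M - (-5 + M**3)/M**3)
69028/(26788 + X(101)) = 69028/(26788 + (-1 + 101 + 5/101**3)) = 69028/(26788 + (-1 + 101 + 5*(1/1030301))) = 69028/(26788 + (-1 + 101 + 5/1030301)) = 69028/(26788 + 103030105/1030301) = 69028/(27702733293/1030301) = 69028*(1030301/27702733293) = 71119617428/27702733293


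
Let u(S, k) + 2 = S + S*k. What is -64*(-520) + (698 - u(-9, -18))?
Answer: 33827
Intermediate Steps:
u(S, k) = -2 + S + S*k (u(S, k) = -2 + (S + S*k) = -2 + S + S*k)
-64*(-520) + (698 - u(-9, -18)) = -64*(-520) + (698 - (-2 - 9 - 9*(-18))) = 33280 + (698 - (-2 - 9 + 162)) = 33280 + (698 - 1*151) = 33280 + (698 - 151) = 33280 + 547 = 33827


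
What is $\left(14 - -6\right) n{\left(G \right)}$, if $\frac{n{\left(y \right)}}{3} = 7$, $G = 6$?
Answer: $420$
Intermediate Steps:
$n{\left(y \right)} = 21$ ($n{\left(y \right)} = 3 \cdot 7 = 21$)
$\left(14 - -6\right) n{\left(G \right)} = \left(14 - -6\right) 21 = \left(14 + 6\right) 21 = 20 \cdot 21 = 420$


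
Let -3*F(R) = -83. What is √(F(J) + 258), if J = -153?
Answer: √2571/3 ≈ 16.902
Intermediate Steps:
F(R) = 83/3 (F(R) = -⅓*(-83) = 83/3)
√(F(J) + 258) = √(83/3 + 258) = √(857/3) = √2571/3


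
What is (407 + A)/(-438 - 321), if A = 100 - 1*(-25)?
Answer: -532/759 ≈ -0.70092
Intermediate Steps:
A = 125 (A = 100 + 25 = 125)
(407 + A)/(-438 - 321) = (407 + 125)/(-438 - 321) = 532/(-759) = 532*(-1/759) = -532/759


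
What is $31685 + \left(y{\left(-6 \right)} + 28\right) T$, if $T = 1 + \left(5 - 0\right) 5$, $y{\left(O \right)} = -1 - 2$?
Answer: $32335$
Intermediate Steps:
$y{\left(O \right)} = -3$ ($y{\left(O \right)} = -1 - 2 = -3$)
$T = 26$ ($T = 1 + \left(5 + 0\right) 5 = 1 + 5 \cdot 5 = 1 + 25 = 26$)
$31685 + \left(y{\left(-6 \right)} + 28\right) T = 31685 + \left(-3 + 28\right) 26 = 31685 + 25 \cdot 26 = 31685 + 650 = 32335$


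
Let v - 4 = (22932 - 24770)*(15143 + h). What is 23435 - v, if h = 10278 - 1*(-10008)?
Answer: 65141933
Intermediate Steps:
h = 20286 (h = 10278 + 10008 = 20286)
v = -65118498 (v = 4 + (22932 - 24770)*(15143 + 20286) = 4 - 1838*35429 = 4 - 65118502 = -65118498)
23435 - v = 23435 - 1*(-65118498) = 23435 + 65118498 = 65141933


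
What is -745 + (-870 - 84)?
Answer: -1699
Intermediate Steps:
-745 + (-870 - 84) = -745 - 954 = -1699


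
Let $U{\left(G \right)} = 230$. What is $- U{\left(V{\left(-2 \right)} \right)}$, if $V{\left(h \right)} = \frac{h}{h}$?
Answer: $-230$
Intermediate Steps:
$V{\left(h \right)} = 1$
$- U{\left(V{\left(-2 \right)} \right)} = \left(-1\right) 230 = -230$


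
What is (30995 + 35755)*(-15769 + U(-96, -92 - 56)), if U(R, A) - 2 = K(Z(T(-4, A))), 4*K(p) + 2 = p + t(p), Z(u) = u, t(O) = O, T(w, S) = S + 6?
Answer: -1057219875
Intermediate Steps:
T(w, S) = 6 + S
K(p) = -½ + p/2 (K(p) = -½ + (p + p)/4 = -½ + (2*p)/4 = -½ + p/2)
U(R, A) = 9/2 + A/2 (U(R, A) = 2 + (-½ + (6 + A)/2) = 2 + (-½ + (3 + A/2)) = 2 + (5/2 + A/2) = 9/2 + A/2)
(30995 + 35755)*(-15769 + U(-96, -92 - 56)) = (30995 + 35755)*(-15769 + (9/2 + (-92 - 56)/2)) = 66750*(-15769 + (9/2 + (½)*(-148))) = 66750*(-15769 + (9/2 - 74)) = 66750*(-15769 - 139/2) = 66750*(-31677/2) = -1057219875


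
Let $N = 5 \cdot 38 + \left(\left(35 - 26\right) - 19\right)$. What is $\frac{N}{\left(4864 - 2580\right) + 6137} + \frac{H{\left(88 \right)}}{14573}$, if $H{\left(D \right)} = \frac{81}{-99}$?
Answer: $\frac{9592917}{449970521} \approx 0.021319$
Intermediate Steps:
$H{\left(D \right)} = - \frac{9}{11}$ ($H{\left(D \right)} = 81 \left(- \frac{1}{99}\right) = - \frac{9}{11}$)
$N = 180$ ($N = 190 + \left(9 - 19\right) = 190 - 10 = 180$)
$\frac{N}{\left(4864 - 2580\right) + 6137} + \frac{H{\left(88 \right)}}{14573} = \frac{180}{\left(4864 - 2580\right) + 6137} - \frac{9}{11 \cdot 14573} = \frac{180}{2284 + 6137} - \frac{9}{160303} = \frac{180}{8421} - \frac{9}{160303} = 180 \cdot \frac{1}{8421} - \frac{9}{160303} = \frac{60}{2807} - \frac{9}{160303} = \frac{9592917}{449970521}$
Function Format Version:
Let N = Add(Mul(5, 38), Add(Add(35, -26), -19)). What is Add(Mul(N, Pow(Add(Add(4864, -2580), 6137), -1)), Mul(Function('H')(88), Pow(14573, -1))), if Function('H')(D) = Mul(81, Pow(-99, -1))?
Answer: Rational(9592917, 449970521) ≈ 0.021319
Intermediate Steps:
Function('H')(D) = Rational(-9, 11) (Function('H')(D) = Mul(81, Rational(-1, 99)) = Rational(-9, 11))
N = 180 (N = Add(190, Add(9, -19)) = Add(190, -10) = 180)
Add(Mul(N, Pow(Add(Add(4864, -2580), 6137), -1)), Mul(Function('H')(88), Pow(14573, -1))) = Add(Mul(180, Pow(Add(Add(4864, -2580), 6137), -1)), Mul(Rational(-9, 11), Pow(14573, -1))) = Add(Mul(180, Pow(Add(2284, 6137), -1)), Mul(Rational(-9, 11), Rational(1, 14573))) = Add(Mul(180, Pow(8421, -1)), Rational(-9, 160303)) = Add(Mul(180, Rational(1, 8421)), Rational(-9, 160303)) = Add(Rational(60, 2807), Rational(-9, 160303)) = Rational(9592917, 449970521)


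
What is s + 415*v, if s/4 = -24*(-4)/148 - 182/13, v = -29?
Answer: -447271/37 ≈ -12088.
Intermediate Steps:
s = -1976/37 (s = 4*(-24*(-4)/148 - 182/13) = 4*(96*(1/148) - 182*1/13) = 4*(24/37 - 14) = 4*(-494/37) = -1976/37 ≈ -53.405)
s + 415*v = -1976/37 + 415*(-29) = -1976/37 - 12035 = -447271/37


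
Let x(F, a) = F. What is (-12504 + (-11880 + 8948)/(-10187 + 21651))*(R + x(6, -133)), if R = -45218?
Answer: 810135675382/1433 ≈ 5.6534e+8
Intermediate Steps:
(-12504 + (-11880 + 8948)/(-10187 + 21651))*(R + x(6, -133)) = (-12504 + (-11880 + 8948)/(-10187 + 21651))*(-45218 + 6) = (-12504 - 2932/11464)*(-45212) = (-12504 - 2932*1/11464)*(-45212) = (-12504 - 733/2866)*(-45212) = -35837197/2866*(-45212) = 810135675382/1433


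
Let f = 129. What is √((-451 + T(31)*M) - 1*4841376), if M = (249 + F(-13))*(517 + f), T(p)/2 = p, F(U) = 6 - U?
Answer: √5892109 ≈ 2427.4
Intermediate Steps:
T(p) = 2*p
M = 173128 (M = (249 + (6 - 1*(-13)))*(517 + 129) = (249 + (6 + 13))*646 = (249 + 19)*646 = 268*646 = 173128)
√((-451 + T(31)*M) - 1*4841376) = √((-451 + (2*31)*173128) - 1*4841376) = √((-451 + 62*173128) - 4841376) = √((-451 + 10733936) - 4841376) = √(10733485 - 4841376) = √5892109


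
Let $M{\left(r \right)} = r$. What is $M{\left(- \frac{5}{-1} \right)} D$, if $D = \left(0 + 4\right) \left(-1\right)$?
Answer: $-20$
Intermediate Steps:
$D = -4$ ($D = 4 \left(-1\right) = -4$)
$M{\left(- \frac{5}{-1} \right)} D = - \frac{5}{-1} \left(-4\right) = \left(-5\right) \left(-1\right) \left(-4\right) = 5 \left(-4\right) = -20$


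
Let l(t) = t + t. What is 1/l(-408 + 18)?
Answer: -1/780 ≈ -0.0012821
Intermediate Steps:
l(t) = 2*t
1/l(-408 + 18) = 1/(2*(-408 + 18)) = 1/(2*(-390)) = 1/(-780) = -1/780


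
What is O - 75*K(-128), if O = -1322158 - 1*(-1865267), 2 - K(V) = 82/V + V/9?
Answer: 104034103/192 ≈ 5.4184e+5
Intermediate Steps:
K(V) = 2 - 82/V - V/9 (K(V) = 2 - (82/V + V/9) = 2 + (-82/V - V/9) = 2 - 82/V - V/9)
O = 543109 (O = -1322158 + 1865267 = 543109)
O - 75*K(-128) = 543109 - 75*(2 - 82/(-128) - ⅑*(-128)) = 543109 - 75*(2 - 82*(-1/128) + 128/9) = 543109 - 75*(2 + 41/64 + 128/9) = 543109 - 75*9713/576 = 543109 - 1*242825/192 = 543109 - 242825/192 = 104034103/192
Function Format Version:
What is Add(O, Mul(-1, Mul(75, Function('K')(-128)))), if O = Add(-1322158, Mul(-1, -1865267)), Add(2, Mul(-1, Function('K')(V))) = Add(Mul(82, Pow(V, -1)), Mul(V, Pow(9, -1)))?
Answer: Rational(104034103, 192) ≈ 5.4184e+5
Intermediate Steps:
Function('K')(V) = Add(2, Mul(-82, Pow(V, -1)), Mul(Rational(-1, 9), V)) (Function('K')(V) = Add(2, Mul(-1, Add(Mul(82, Pow(V, -1)), Mul(V, Pow(9, -1))))) = Add(2, Mul(-1, Add(Mul(82, Pow(V, -1)), Mul(V, Rational(1, 9))))) = Add(2, Mul(-1, Add(Mul(82, Pow(V, -1)), Mul(Rational(1, 9), V)))) = Add(2, Add(Mul(-82, Pow(V, -1)), Mul(Rational(-1, 9), V))) = Add(2, Mul(-82, Pow(V, -1)), Mul(Rational(-1, 9), V)))
O = 543109 (O = Add(-1322158, 1865267) = 543109)
Add(O, Mul(-1, Mul(75, Function('K')(-128)))) = Add(543109, Mul(-1, Mul(75, Add(2, Mul(-82, Pow(-128, -1)), Mul(Rational(-1, 9), -128))))) = Add(543109, Mul(-1, Mul(75, Add(2, Mul(-82, Rational(-1, 128)), Rational(128, 9))))) = Add(543109, Mul(-1, Mul(75, Add(2, Rational(41, 64), Rational(128, 9))))) = Add(543109, Mul(-1, Mul(75, Rational(9713, 576)))) = Add(543109, Mul(-1, Rational(242825, 192))) = Add(543109, Rational(-242825, 192)) = Rational(104034103, 192)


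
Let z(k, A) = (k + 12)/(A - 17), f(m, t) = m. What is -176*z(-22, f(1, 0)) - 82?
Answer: -192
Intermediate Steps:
z(k, A) = (12 + k)/(-17 + A)
-176*z(-22, f(1, 0)) - 82 = -176*(12 - 22)/(-17 + 1) - 82 = -176*(-10)/(-16) - 82 = -(-11)*(-10) - 82 = -176*5/8 - 82 = -110 - 82 = -192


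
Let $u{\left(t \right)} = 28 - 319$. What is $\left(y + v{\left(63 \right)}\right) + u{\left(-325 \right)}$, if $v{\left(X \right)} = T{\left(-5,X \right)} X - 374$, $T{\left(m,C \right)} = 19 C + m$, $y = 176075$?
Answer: $250506$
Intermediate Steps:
$u{\left(t \right)} = -291$ ($u{\left(t \right)} = 28 - 319 = -291$)
$T{\left(m,C \right)} = m + 19 C$
$v{\left(X \right)} = -374 + X \left(-5 + 19 X\right)$ ($v{\left(X \right)} = \left(-5 + 19 X\right) X - 374 = X \left(-5 + 19 X\right) - 374 = -374 + X \left(-5 + 19 X\right)$)
$\left(y + v{\left(63 \right)}\right) + u{\left(-325 \right)} = \left(176075 - \left(374 - 63 \left(-5 + 19 \cdot 63\right)\right)\right) - 291 = \left(176075 - \left(374 - 63 \left(-5 + 1197\right)\right)\right) - 291 = \left(176075 + \left(-374 + 63 \cdot 1192\right)\right) - 291 = \left(176075 + \left(-374 + 75096\right)\right) - 291 = \left(176075 + 74722\right) - 291 = 250797 - 291 = 250506$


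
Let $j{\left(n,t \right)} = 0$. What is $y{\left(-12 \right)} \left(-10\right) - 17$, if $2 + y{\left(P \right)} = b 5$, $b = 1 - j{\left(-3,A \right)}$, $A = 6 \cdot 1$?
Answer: $-47$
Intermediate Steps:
$A = 6$
$b = 1$ ($b = 1 - 0 = 1 + 0 = 1$)
$y{\left(P \right)} = 3$ ($y{\left(P \right)} = -2 + 1 \cdot 5 = -2 + 5 = 3$)
$y{\left(-12 \right)} \left(-10\right) - 17 = 3 \left(-10\right) - 17 = -30 - 17 = -47$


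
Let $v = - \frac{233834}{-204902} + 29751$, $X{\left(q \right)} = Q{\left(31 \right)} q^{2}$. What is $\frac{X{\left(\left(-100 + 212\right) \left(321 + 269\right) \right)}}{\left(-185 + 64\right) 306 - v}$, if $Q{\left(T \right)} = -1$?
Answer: $\frac{27959943390400}{427592959} \approx 65389.0$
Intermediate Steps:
$X{\left(q \right)} = - q^{2}$
$v = \frac{3048136618}{102451}$ ($v = \left(-233834\right) \left(- \frac{1}{204902}\right) + 29751 = \frac{116917}{102451} + 29751 = \frac{3048136618}{102451} \approx 29752.0$)
$\frac{X{\left(\left(-100 + 212\right) \left(321 + 269\right) \right)}}{\left(-185 + 64\right) 306 - v} = \frac{\left(-1\right) \left(\left(-100 + 212\right) \left(321 + 269\right)\right)^{2}}{\left(-185 + 64\right) 306 - \frac{3048136618}{102451}} = \frac{\left(-1\right) \left(112 \cdot 590\right)^{2}}{\left(-121\right) 306 - \frac{3048136618}{102451}} = \frac{\left(-1\right) 66080^{2}}{-37026 - \frac{3048136618}{102451}} = \frac{\left(-1\right) 4366566400}{- \frac{6841487344}{102451}} = \left(-4366566400\right) \left(- \frac{102451}{6841487344}\right) = \frac{27959943390400}{427592959}$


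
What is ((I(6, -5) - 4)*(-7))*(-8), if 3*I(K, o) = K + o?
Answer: -616/3 ≈ -205.33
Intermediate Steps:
I(K, o) = K/3 + o/3 (I(K, o) = (K + o)/3 = K/3 + o/3)
((I(6, -5) - 4)*(-7))*(-8) = ((((⅓)*6 + (⅓)*(-5)) - 4)*(-7))*(-8) = (((2 - 5/3) - 4)*(-7))*(-8) = ((⅓ - 4)*(-7))*(-8) = -11/3*(-7)*(-8) = (77/3)*(-8) = -616/3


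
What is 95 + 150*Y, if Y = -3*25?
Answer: -11155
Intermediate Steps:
Y = -75
95 + 150*Y = 95 + 150*(-75) = 95 - 11250 = -11155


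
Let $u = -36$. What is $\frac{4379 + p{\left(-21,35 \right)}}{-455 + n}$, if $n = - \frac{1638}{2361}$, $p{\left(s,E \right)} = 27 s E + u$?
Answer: $\frac{12200074}{358631} \approx 34.018$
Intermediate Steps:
$p{\left(s,E \right)} = -36 + 27 E s$ ($p{\left(s,E \right)} = 27 s E - 36 = 27 E s - 36 = -36 + 27 E s$)
$n = - \frac{546}{787}$ ($n = \left(-1638\right) \frac{1}{2361} = - \frac{546}{787} \approx -0.69377$)
$\frac{4379 + p{\left(-21,35 \right)}}{-455 + n} = \frac{4379 + \left(-36 + 27 \cdot 35 \left(-21\right)\right)}{-455 - \frac{546}{787}} = \frac{4379 - 19881}{- \frac{358631}{787}} = \left(4379 - 19881\right) \left(- \frac{787}{358631}\right) = \left(-15502\right) \left(- \frac{787}{358631}\right) = \frac{12200074}{358631}$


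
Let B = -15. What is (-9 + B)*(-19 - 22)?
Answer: 984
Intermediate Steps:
(-9 + B)*(-19 - 22) = (-9 - 15)*(-19 - 22) = -24*(-41) = 984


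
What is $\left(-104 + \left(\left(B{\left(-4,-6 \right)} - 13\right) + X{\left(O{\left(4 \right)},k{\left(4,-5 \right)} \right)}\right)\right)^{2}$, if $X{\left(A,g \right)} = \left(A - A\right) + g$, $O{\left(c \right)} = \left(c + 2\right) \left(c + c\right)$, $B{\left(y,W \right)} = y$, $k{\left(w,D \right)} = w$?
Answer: $13689$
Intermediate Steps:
$O{\left(c \right)} = 2 c \left(2 + c\right)$ ($O{\left(c \right)} = \left(2 + c\right) 2 c = 2 c \left(2 + c\right)$)
$X{\left(A,g \right)} = g$ ($X{\left(A,g \right)} = 0 + g = g$)
$\left(-104 + \left(\left(B{\left(-4,-6 \right)} - 13\right) + X{\left(O{\left(4 \right)},k{\left(4,-5 \right)} \right)}\right)\right)^{2} = \left(-104 + \left(\left(-4 - 13\right) + 4\right)\right)^{2} = \left(-104 + \left(-17 + 4\right)\right)^{2} = \left(-104 - 13\right)^{2} = \left(-117\right)^{2} = 13689$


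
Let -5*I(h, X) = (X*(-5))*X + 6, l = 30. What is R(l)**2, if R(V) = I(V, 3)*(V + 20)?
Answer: 152100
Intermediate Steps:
I(h, X) = -6/5 + X**2 (I(h, X) = -((X*(-5))*X + 6)/5 = -((-5*X)*X + 6)/5 = -(-5*X**2 + 6)/5 = -(6 - 5*X**2)/5 = -6/5 + X**2)
R(V) = 156 + 39*V/5 (R(V) = (-6/5 + 3**2)*(V + 20) = (-6/5 + 9)*(20 + V) = 39*(20 + V)/5 = 156 + 39*V/5)
R(l)**2 = (156 + (39/5)*30)**2 = (156 + 234)**2 = 390**2 = 152100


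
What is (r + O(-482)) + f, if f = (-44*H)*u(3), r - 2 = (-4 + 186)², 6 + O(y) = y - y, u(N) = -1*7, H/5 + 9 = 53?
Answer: 100880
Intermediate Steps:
H = 220 (H = -45 + 5*53 = -45 + 265 = 220)
u(N) = -7
O(y) = -6 (O(y) = -6 + (y - y) = -6 + 0 = -6)
r = 33126 (r = 2 + (-4 + 186)² = 2 + 182² = 2 + 33124 = 33126)
f = 67760 (f = -44*220*(-7) = -9680*(-7) = 67760)
(r + O(-482)) + f = (33126 - 6) + 67760 = 33120 + 67760 = 100880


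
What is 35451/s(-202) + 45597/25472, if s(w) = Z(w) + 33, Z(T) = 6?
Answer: 23199645/25472 ≈ 910.79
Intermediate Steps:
s(w) = 39 (s(w) = 6 + 33 = 39)
35451/s(-202) + 45597/25472 = 35451/39 + 45597/25472 = 35451*(1/39) + 45597*(1/25472) = 909 + 45597/25472 = 23199645/25472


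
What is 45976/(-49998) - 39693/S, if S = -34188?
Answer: 68790521/284888604 ≈ 0.24146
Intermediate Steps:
45976/(-49998) - 39693/S = 45976/(-49998) - 39693/(-34188) = 45976*(-1/49998) - 39693*(-1/34188) = -22988/24999 + 13231/11396 = 68790521/284888604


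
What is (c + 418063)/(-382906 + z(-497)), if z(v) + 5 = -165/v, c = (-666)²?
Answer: -428224643/190306602 ≈ -2.2502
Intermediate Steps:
c = 443556
z(v) = -5 - 165/v
(c + 418063)/(-382906 + z(-497)) = (443556 + 418063)/(-382906 + (-5 - 165/(-497))) = 861619/(-382906 + (-5 - 165*(-1/497))) = 861619/(-382906 + (-5 + 165/497)) = 861619/(-382906 - 2320/497) = 861619/(-190306602/497) = 861619*(-497/190306602) = -428224643/190306602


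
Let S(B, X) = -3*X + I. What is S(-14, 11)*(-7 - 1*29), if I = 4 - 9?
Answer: 1368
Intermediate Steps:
I = -5
S(B, X) = -5 - 3*X (S(B, X) = -3*X - 5 = -5 - 3*X)
S(-14, 11)*(-7 - 1*29) = (-5 - 3*11)*(-7 - 1*29) = (-5 - 33)*(-7 - 29) = -38*(-36) = 1368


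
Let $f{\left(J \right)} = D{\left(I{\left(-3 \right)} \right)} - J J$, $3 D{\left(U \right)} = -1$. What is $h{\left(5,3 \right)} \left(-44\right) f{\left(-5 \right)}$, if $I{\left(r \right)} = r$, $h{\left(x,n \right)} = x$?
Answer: $\frac{16720}{3} \approx 5573.3$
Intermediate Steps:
$D{\left(U \right)} = - \frac{1}{3}$ ($D{\left(U \right)} = \frac{1}{3} \left(-1\right) = - \frac{1}{3}$)
$f{\left(J \right)} = - \frac{1}{3} - J^{2}$ ($f{\left(J \right)} = - \frac{1}{3} - J J = - \frac{1}{3} - J^{2}$)
$h{\left(5,3 \right)} \left(-44\right) f{\left(-5 \right)} = 5 \left(-44\right) \left(- \frac{1}{3} - \left(-5\right)^{2}\right) = - 220 \left(- \frac{1}{3} - 25\right) = \left(-220\right) \left(- \frac{76}{3}\right) = \frac{16720}{3}$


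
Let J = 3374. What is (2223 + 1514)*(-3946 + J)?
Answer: -2137564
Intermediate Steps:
(2223 + 1514)*(-3946 + J) = (2223 + 1514)*(-3946 + 3374) = 3737*(-572) = -2137564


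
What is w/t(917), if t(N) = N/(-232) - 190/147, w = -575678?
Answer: 19632922512/178879 ≈ 1.0976e+5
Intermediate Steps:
t(N) = -190/147 - N/232 (t(N) = N*(-1/232) - 190*1/147 = -N/232 - 190/147 = -190/147 - N/232)
w/t(917) = -575678/(-190/147 - 1/232*917) = -575678/(-190/147 - 917/232) = -575678/(-178879/34104) = -575678*(-34104/178879) = 19632922512/178879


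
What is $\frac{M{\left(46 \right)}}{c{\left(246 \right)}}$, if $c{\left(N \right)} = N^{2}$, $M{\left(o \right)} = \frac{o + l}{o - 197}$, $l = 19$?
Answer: $- \frac{65}{9137916} \approx -7.1132 \cdot 10^{-6}$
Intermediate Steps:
$M{\left(o \right)} = \frac{19 + o}{-197 + o}$ ($M{\left(o \right)} = \frac{o + 19}{o - 197} = \frac{19 + o}{-197 + o}$)
$\frac{M{\left(46 \right)}}{c{\left(246 \right)}} = \frac{\frac{1}{-197 + 46} \left(19 + 46\right)}{246^{2}} = \frac{\frac{1}{-151} \cdot 65}{60516} = \left(- \frac{1}{151}\right) 65 \cdot \frac{1}{60516} = \left(- \frac{65}{151}\right) \frac{1}{60516} = - \frac{65}{9137916}$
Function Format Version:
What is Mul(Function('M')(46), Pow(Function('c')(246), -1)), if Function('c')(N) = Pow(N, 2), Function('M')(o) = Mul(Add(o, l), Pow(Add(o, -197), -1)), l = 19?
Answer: Rational(-65, 9137916) ≈ -7.1132e-6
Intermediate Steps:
Function('M')(o) = Mul(Pow(Add(-197, o), -1), Add(19, o)) (Function('M')(o) = Mul(Add(o, 19), Pow(Add(o, -197), -1)) = Mul(Add(19, o), Pow(Add(-197, o), -1)) = Mul(Pow(Add(-197, o), -1), Add(19, o)))
Mul(Function('M')(46), Pow(Function('c')(246), -1)) = Mul(Mul(Pow(Add(-197, 46), -1), Add(19, 46)), Pow(Pow(246, 2), -1)) = Mul(Mul(Pow(-151, -1), 65), Pow(60516, -1)) = Mul(Mul(Rational(-1, 151), 65), Rational(1, 60516)) = Mul(Rational(-65, 151), Rational(1, 60516)) = Rational(-65, 9137916)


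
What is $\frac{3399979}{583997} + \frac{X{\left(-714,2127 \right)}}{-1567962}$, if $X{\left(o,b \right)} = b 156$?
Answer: $\frac{285403370013}{50871394673} \approx 5.6103$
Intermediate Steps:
$X{\left(o,b \right)} = 156 b$
$\frac{3399979}{583997} + \frac{X{\left(-714,2127 \right)}}{-1567962} = \frac{3399979}{583997} + \frac{156 \cdot 2127}{-1567962} = 3399979 \cdot \frac{1}{583997} + 331812 \left(- \frac{1}{1567962}\right) = \frac{3399979}{583997} - \frac{18434}{87109} = \frac{285403370013}{50871394673}$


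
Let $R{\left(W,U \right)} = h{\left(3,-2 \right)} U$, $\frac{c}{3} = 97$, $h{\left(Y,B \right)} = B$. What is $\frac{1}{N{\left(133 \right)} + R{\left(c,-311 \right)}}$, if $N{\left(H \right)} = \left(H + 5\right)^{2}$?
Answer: $\frac{1}{19666} \approx 5.0849 \cdot 10^{-5}$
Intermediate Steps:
$N{\left(H \right)} = \left(5 + H\right)^{2}$
$c = 291$ ($c = 3 \cdot 97 = 291$)
$R{\left(W,U \right)} = - 2 U$
$\frac{1}{N{\left(133 \right)} + R{\left(c,-311 \right)}} = \frac{1}{\left(5 + 133\right)^{2} - -622} = \frac{1}{138^{2} + 622} = \frac{1}{19044 + 622} = \frac{1}{19666}$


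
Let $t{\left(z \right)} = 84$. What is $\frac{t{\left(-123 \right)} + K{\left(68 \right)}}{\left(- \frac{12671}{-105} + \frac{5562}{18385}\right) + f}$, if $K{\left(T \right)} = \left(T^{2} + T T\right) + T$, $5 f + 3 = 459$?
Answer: $\frac{3629199000}{81919021} \approx 44.302$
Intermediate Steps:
$f = \frac{456}{5}$ ($f = - \frac{3}{5} + \frac{1}{5} \cdot 459 = - \frac{3}{5} + \frac{459}{5} = \frac{456}{5} \approx 91.2$)
$K{\left(T \right)} = T + 2 T^{2}$ ($K{\left(T \right)} = \left(T^{2} + T^{2}\right) + T = 2 T^{2} + T = T + 2 T^{2}$)
$\frac{t{\left(-123 \right)} + K{\left(68 \right)}}{\left(- \frac{12671}{-105} + \frac{5562}{18385}\right) + f} = \frac{84 + 68 \left(1 + 2 \cdot 68\right)}{\left(- \frac{12671}{-105} + \frac{5562}{18385}\right) + \frac{456}{5}} = \frac{84 + 68 \left(1 + 136\right)}{\left(\left(-12671\right) \left(- \frac{1}{105}\right) + 5562 \cdot \frac{1}{18385}\right) + \frac{456}{5}} = \frac{84 + 68 \cdot 137}{\left(\frac{12671}{105} + \frac{5562}{18385}\right) + \frac{456}{5}} = \frac{84 + 9316}{\frac{46708069}{386085} + \frac{456}{5}} = \frac{9400}{\frac{81919021}{386085}} = 9400 \cdot \frac{386085}{81919021} = \frac{3629199000}{81919021}$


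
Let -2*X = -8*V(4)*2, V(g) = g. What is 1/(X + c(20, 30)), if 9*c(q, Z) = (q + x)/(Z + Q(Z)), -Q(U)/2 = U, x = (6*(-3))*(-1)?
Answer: 135/4301 ≈ 0.031388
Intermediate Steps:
x = 18 (x = -18*(-1) = 18)
Q(U) = -2*U
X = 32 (X = -(-8*4)*2/2 = -(-16)*2 = -½*(-64) = 32)
c(q, Z) = -(18 + q)/(9*Z) (c(q, Z) = ((q + 18)/(Z - 2*Z))/9 = ((18 + q)/((-Z)))/9 = ((18 + q)*(-1/Z))/9 = (-(18 + q)/Z)/9 = -(18 + q)/(9*Z))
1/(X + c(20, 30)) = 1/(32 + (⅑)*(-18 - 1*20)/30) = 1/(32 + (⅑)*(1/30)*(-18 - 20)) = 1/(32 + (⅑)*(1/30)*(-38)) = 1/(32 - 19/135) = 1/(4301/135) = 135/4301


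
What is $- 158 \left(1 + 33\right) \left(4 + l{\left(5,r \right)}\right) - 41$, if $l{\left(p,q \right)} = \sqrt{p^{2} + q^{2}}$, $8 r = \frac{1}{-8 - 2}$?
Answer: $-21529 - \frac{1343 \sqrt{160001}}{20} \approx -48389.0$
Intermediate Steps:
$r = - \frac{1}{80}$ ($r = \frac{1}{8 \left(-8 - 2\right)} = \frac{1}{8 \left(-10\right)} = \frac{1}{8} \left(- \frac{1}{10}\right) = - \frac{1}{80} \approx -0.0125$)
$- 158 \left(1 + 33\right) \left(4 + l{\left(5,r \right)}\right) - 41 = - 158 \left(1 + 33\right) \left(4 + \sqrt{5^{2} + \left(- \frac{1}{80}\right)^{2}}\right) - 41 = - 158 \cdot 34 \left(4 + \sqrt{25 + \frac{1}{6400}}\right) - 41 = - 158 \cdot 34 \left(4 + \sqrt{\frac{160001}{6400}}\right) - 41 = - 158 \cdot 34 \left(4 + \frac{\sqrt{160001}}{80}\right) - 41 = - 158 \left(136 + \frac{17 \sqrt{160001}}{40}\right) - 41 = \left(-21488 - \frac{1343 \sqrt{160001}}{20}\right) - 41 = -21529 - \frac{1343 \sqrt{160001}}{20}$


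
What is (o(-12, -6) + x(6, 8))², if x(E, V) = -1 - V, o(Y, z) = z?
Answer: 225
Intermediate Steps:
(o(-12, -6) + x(6, 8))² = (-6 + (-1 - 1*8))² = (-6 + (-1 - 8))² = (-6 - 9)² = (-15)² = 225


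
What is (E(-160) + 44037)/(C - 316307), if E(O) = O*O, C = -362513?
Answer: -69637/678820 ≈ -0.10259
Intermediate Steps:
E(O) = O**2
(E(-160) + 44037)/(C - 316307) = ((-160)**2 + 44037)/(-362513 - 316307) = (25600 + 44037)/(-678820) = 69637*(-1/678820) = -69637/678820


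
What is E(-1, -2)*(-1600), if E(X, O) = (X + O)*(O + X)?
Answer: -14400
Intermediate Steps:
E(X, O) = (O + X)² (E(X, O) = (O + X)*(O + X) = (O + X)²)
E(-1, -2)*(-1600) = (-2 - 1)²*(-1600) = (-3)²*(-1600) = 9*(-1600) = -14400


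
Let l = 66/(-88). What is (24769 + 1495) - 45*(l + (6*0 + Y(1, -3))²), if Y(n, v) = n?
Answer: 105011/4 ≈ 26253.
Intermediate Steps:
l = -¾ (l = 66*(-1/88) = -¾ ≈ -0.75000)
(24769 + 1495) - 45*(l + (6*0 + Y(1, -3))²) = (24769 + 1495) - 45*(-¾ + (6*0 + 1)²) = 26264 - 45*(-¾ + (0 + 1)²) = 26264 - 45*(-¾ + 1²) = 26264 - 45*(-¾ + 1) = 26264 - 45*¼ = 26264 - 45/4 = 105011/4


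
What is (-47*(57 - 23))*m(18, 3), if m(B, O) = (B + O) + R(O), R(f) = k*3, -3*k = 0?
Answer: -33558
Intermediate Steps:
k = 0 (k = -⅓*0 = 0)
R(f) = 0 (R(f) = 0*3 = 0)
m(B, O) = B + O (m(B, O) = (B + O) + 0 = B + O)
(-47*(57 - 23))*m(18, 3) = (-47*(57 - 23))*(18 + 3) = -47*34*21 = -1598*21 = -33558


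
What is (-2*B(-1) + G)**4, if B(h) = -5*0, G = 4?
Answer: 256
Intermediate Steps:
B(h) = 0
(-2*B(-1) + G)**4 = (-2*0 + 4)**4 = (0 + 4)**4 = 4**4 = 256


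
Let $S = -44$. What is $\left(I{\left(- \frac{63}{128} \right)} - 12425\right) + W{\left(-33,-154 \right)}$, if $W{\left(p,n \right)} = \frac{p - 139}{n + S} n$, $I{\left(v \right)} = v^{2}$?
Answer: $- \frac{1851831415}{147456} \approx -12559.0$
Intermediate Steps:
$W{\left(p,n \right)} = \frac{n \left(-139 + p\right)}{-44 + n}$ ($W{\left(p,n \right)} = \frac{p - 139}{n - 44} n = \frac{-139 + p}{-44 + n} n = \frac{n \left(-139 + p\right)}{-44 + n}$)
$\left(I{\left(- \frac{63}{128} \right)} - 12425\right) + W{\left(-33,-154 \right)} = \left(\left(- \frac{63}{128}\right)^{2} - 12425\right) - \frac{154 \left(-139 - 33\right)}{-44 - 154} = \left(\left(\left(-63\right) \frac{1}{128}\right)^{2} - 12425\right) - 154 \frac{1}{-198} \left(-172\right) = \left(\left(- \frac{63}{128}\right)^{2} - 12425\right) - \left(- \frac{7}{9}\right) \left(-172\right) = \left(\frac{3969}{16384} - 12425\right) - \frac{1204}{9} = - \frac{203567231}{16384} - \frac{1204}{9} = - \frac{1851831415}{147456}$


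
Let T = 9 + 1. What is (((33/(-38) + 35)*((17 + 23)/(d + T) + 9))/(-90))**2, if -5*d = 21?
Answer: 357504738889/9836672400 ≈ 36.344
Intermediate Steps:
d = -21/5 (d = -1/5*21 = -21/5 ≈ -4.2000)
T = 10
(((33/(-38) + 35)*((17 + 23)/(d + T) + 9))/(-90))**2 = (((33/(-38) + 35)*((17 + 23)/(-21/5 + 10) + 9))/(-90))**2 = (((33*(-1/38) + 35)*(40/(29/5) + 9))*(-1/90))**2 = (((-33/38 + 35)*(40*(5/29) + 9))*(-1/90))**2 = ((1297*(200/29 + 9)/38)*(-1/90))**2 = (((1297/38)*(461/29))*(-1/90))**2 = ((597917/1102)*(-1/90))**2 = (-597917/99180)**2 = 357504738889/9836672400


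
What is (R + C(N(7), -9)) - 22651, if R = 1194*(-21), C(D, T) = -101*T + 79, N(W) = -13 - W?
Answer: -46737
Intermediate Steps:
C(D, T) = 79 - 101*T
R = -25074
(R + C(N(7), -9)) - 22651 = (-25074 + (79 - 101*(-9))) - 22651 = (-25074 + (79 + 909)) - 22651 = (-25074 + 988) - 22651 = -24086 - 22651 = -46737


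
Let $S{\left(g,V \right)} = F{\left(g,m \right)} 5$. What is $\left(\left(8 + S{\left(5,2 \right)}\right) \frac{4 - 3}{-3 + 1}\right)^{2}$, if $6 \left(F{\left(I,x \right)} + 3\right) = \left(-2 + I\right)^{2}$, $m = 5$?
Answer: $\frac{1}{16} \approx 0.0625$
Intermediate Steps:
$F{\left(I,x \right)} = -3 + \frac{\left(-2 + I\right)^{2}}{6}$
$S{\left(g,V \right)} = -15 + \frac{5 \left(-2 + g\right)^{2}}{6}$ ($S{\left(g,V \right)} = \left(-3 + \frac{\left(-2 + g\right)^{2}}{6}\right) 5 = -15 + \frac{5 \left(-2 + g\right)^{2}}{6}$)
$\left(\left(8 + S{\left(5,2 \right)}\right) \frac{4 - 3}{-3 + 1}\right)^{2} = \left(\left(8 - \left(15 - \frac{5 \left(-2 + 5\right)^{2}}{6}\right)\right) \frac{4 - 3}{-3 + 1}\right)^{2} = \left(\left(8 - \left(15 - \frac{5 \cdot 3^{2}}{6}\right)\right) 1 \frac{1}{-2}\right)^{2} = \left(\left(8 + \left(-15 + \frac{5}{6} \cdot 9\right)\right) 1 \left(- \frac{1}{2}\right)\right)^{2} = \left(\left(8 + \left(-15 + \frac{15}{2}\right)\right) \left(- \frac{1}{2}\right)\right)^{2} = \left(\left(8 - \frac{15}{2}\right) \left(- \frac{1}{2}\right)\right)^{2} = \left(\frac{1}{2} \left(- \frac{1}{2}\right)\right)^{2} = \left(- \frac{1}{4}\right)^{2} = \frac{1}{16}$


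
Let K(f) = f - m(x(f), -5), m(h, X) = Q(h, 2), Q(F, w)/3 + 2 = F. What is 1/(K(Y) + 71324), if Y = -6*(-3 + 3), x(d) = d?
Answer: 1/71330 ≈ 1.4019e-5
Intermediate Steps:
Q(F, w) = -6 + 3*F
m(h, X) = -6 + 3*h
Y = 0 (Y = -6*0 = 0)
K(f) = 6 - 2*f (K(f) = f - (-6 + 3*f) = f + (6 - 3*f) = 6 - 2*f)
1/(K(Y) + 71324) = 1/((6 - 2*0) + 71324) = 1/((6 + 0) + 71324) = 1/(6 + 71324) = 1/71330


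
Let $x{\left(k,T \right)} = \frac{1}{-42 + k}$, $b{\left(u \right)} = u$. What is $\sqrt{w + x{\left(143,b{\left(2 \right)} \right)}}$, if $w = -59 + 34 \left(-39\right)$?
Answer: $\frac{2 i \sqrt{3532071}}{101} \approx 37.215 i$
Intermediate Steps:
$w = -1385$ ($w = -59 - 1326 = -1385$)
$\sqrt{w + x{\left(143,b{\left(2 \right)} \right)}} = \sqrt{-1385 + \frac{1}{-42 + 143}} = \sqrt{-1385 + \frac{1}{101}} = \sqrt{- \frac{139884}{101}} = \frac{2 i \sqrt{3532071}}{101}$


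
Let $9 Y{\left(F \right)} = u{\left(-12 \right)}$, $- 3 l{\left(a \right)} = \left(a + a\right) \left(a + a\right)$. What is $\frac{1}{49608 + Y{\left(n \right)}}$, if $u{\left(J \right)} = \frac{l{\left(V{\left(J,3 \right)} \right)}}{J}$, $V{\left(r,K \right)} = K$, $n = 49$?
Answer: $\frac{9}{446473} \approx 2.0158 \cdot 10^{-5}$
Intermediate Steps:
$l{\left(a \right)} = - \frac{4 a^{2}}{3}$ ($l{\left(a \right)} = - \frac{\left(a + a\right) \left(a + a\right)}{3} = - \frac{2 a 2 a}{3} = - \frac{4 a^{2}}{3}$)
$u{\left(J \right)} = - \frac{12}{J}$ ($u{\left(J \right)} = \frac{\left(- \frac{4}{3}\right) 3^{2}}{J} = \frac{\left(- \frac{4}{3}\right) 9}{J} = - \frac{12}{J}$)
$Y{\left(F \right)} = \frac{1}{9}$ ($Y{\left(F \right)} = \frac{\left(-12\right) \frac{1}{-12}}{9} = \frac{\left(-12\right) \left(- \frac{1}{12}\right)}{9} = \frac{1}{9} \cdot 1 = \frac{1}{9}$)
$\frac{1}{49608 + Y{\left(n \right)}} = \frac{1}{49608 + \frac{1}{9}} = \frac{1}{\frac{446473}{9}} = \frac{9}{446473}$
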